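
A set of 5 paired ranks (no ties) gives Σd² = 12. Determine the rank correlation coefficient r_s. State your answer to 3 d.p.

ρ = 1 − 6Σd² / [n(n²−1)] = 1 − 6×12 / (5×24)
  = 1 − 72/120 = 1 − 0.6000 ≈ 0.400

0.400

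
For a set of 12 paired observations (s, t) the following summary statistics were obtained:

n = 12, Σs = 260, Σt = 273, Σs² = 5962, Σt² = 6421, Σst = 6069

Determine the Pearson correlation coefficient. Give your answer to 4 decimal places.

r = (nΣst − ΣsΣt) / √[(nΣs² − (Σs)²)(nΣt² − (Σt)²)]
Numerator: 12×6069 − 260×273 = 1848
Denominator: √[(71544 − 67600)(77052 − 74529)] = √[3944 × 2523] = 3154.4749
r = 1848 / 3154.4749 ≈ 0.5858

0.5858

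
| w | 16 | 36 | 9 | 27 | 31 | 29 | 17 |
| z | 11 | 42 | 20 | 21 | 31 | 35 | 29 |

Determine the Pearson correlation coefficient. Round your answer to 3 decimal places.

0.742

n = 7, Σw = 165, Σz = 189, Σw² = 4453, Σz² = 5753, Σwz = 4904
nΣwz − ΣwΣz = 34328 − 31185 = 3143
nΣw² − (Σw)² = 31171 − 27225 = 3946; nΣz² − (Σz)² = 40271 − 35721 = 4550
r = 3143 / √(3946 × 4550) = 3143 / 4237.2515 ≈ 0.742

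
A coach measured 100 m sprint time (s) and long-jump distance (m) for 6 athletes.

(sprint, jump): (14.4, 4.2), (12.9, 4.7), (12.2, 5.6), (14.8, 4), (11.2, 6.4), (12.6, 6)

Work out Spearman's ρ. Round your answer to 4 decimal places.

Rank sprint: 5, 4, 2, 6, 1, 3
Rank jump: 2, 3, 4, 1, 6, 5
d = rank(sprint) − rank(jump): 3, 1, -2, 5, -5, -2; Σd² = 68
ρ = 1 − 6Σd² / [n(n²−1)] = 1 − 6×68 / (6×35) = 1 − 408/210 ≈ -0.9429

-0.9429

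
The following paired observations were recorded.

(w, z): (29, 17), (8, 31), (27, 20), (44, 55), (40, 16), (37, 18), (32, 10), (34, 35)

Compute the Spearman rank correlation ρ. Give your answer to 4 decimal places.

0.0952

Rank w: 3, 1, 2, 8, 7, 6, 4, 5
Rank z: 3, 6, 5, 8, 2, 4, 1, 7
d = rank(w) − rank(z): 0, -5, -3, 0, 5, 2, 3, -2; Σd² = 76
ρ = 1 − 6Σd² / [n(n²−1)] = 1 − 6×76 / (8×63) = 1 − 456/504 ≈ 0.0952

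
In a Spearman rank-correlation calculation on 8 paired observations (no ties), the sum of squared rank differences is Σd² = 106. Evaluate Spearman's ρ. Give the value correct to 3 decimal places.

-0.262

ρ = 1 − 6Σd² / [n(n²−1)] = 1 − 6×106 / (8×63)
  = 1 − 636/504 = 1 − 1.2619 ≈ -0.262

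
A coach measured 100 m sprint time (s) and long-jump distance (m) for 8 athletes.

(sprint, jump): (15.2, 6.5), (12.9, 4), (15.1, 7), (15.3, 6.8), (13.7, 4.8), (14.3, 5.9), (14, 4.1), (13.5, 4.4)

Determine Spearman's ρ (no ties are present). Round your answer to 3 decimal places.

Rank sprint: 7, 1, 6, 8, 3, 5, 4, 2
Rank jump: 6, 1, 8, 7, 4, 5, 2, 3
d = rank(sprint) − rank(jump): 1, 0, -2, 1, -1, 0, 2, -1; Σd² = 12
ρ = 1 − 6Σd² / [n(n²−1)] = 1 − 6×12 / (8×63) = 1 − 72/504 ≈ 0.857

0.857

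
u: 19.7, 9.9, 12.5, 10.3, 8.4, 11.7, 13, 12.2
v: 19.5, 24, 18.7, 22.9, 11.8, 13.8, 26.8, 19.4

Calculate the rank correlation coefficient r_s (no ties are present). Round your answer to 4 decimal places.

0.3095

Rank u: 8, 2, 6, 3, 1, 4, 7, 5
Rank v: 5, 7, 3, 6, 1, 2, 8, 4
d = rank(u) − rank(v): 3, -5, 3, -3, 0, 2, -1, 1; Σd² = 58
ρ = 1 − 6Σd² / [n(n²−1)] = 1 − 6×58 / (8×63) = 1 − 348/504 ≈ 0.3095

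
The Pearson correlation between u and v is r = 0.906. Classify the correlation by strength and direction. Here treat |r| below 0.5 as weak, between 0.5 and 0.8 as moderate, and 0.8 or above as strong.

strong positive

r = 0.906 > 0 so the relationship is positive.
|r| = 0.906, which falls in the strong range.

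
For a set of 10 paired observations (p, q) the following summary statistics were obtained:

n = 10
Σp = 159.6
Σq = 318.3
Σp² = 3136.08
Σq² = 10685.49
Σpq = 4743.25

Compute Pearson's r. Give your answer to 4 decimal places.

r = (nΣpq − ΣpΣq) / √[(nΣp² − (Σp)²)(nΣq² − (Σq)²)]
Numerator: 10×4743.25 − 159.6×318.3 = -3368.18
Denominator: √[(31360.8 − 25472.16)(106854.9 − 101314.89)] = √[5888.64 × 5540.01] = 5711.6656
r = -3368.18 / 5711.6656 ≈ -0.5897

-0.5897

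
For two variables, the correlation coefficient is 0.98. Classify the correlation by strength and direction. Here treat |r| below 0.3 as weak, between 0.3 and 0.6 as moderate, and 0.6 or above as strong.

strong positive

r = 0.98 > 0 so the relationship is positive.
|r| = 0.98, which falls in the strong range.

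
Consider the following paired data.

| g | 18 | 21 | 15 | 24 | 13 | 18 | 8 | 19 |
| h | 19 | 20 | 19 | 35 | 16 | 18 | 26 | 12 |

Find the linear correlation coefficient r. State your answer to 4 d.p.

0.2056

n = 8, Σg = 136, Σh = 165, Σg² = 2484, Σh² = 3747, Σgh = 2855
nΣgh − ΣgΣh = 22840 − 22440 = 400
nΣg² − (Σg)² = 19872 − 18496 = 1376; nΣh² − (Σh)² = 29976 − 27225 = 2751
r = 400 / √(1376 × 2751) = 400 / 1945.6043 ≈ 0.2056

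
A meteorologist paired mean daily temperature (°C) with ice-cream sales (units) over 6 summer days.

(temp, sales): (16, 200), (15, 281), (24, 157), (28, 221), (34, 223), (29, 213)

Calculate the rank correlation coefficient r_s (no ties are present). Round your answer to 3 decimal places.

Rank temp: 2, 1, 3, 4, 6, 5
Rank sales: 2, 6, 1, 4, 5, 3
d = rank(temp) − rank(sales): 0, -5, 2, 0, 1, 2; Σd² = 34
ρ = 1 − 6Σd² / [n(n²−1)] = 1 − 6×34 / (6×35) = 1 − 204/210 ≈ 0.029

0.029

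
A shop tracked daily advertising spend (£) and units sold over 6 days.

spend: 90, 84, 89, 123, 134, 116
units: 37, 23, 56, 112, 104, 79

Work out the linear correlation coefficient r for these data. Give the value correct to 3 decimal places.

n = 6, Σx = 636, Σy = 411, Σx² = 69618, Σy² = 34635, Σxy = 47122
nΣxy − ΣxΣy = 282732 − 261396 = 21336
nΣx² − (Σx)² = 417708 − 404496 = 13212; nΣy² − (Σy)² = 207810 − 168921 = 38889
r = 21336 / √(13212 × 38889) = 21336 / 22667.1892 ≈ 0.941

0.941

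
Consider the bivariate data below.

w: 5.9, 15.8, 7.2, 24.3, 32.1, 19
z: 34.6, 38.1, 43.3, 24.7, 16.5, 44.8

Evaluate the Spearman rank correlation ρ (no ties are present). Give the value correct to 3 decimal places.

-0.486

Rank w: 1, 3, 2, 5, 6, 4
Rank z: 3, 4, 5, 2, 1, 6
d = rank(w) − rank(z): -2, -1, -3, 3, 5, -2; Σd² = 52
ρ = 1 − 6Σd² / [n(n²−1)] = 1 − 6×52 / (6×35) = 1 − 312/210 ≈ -0.486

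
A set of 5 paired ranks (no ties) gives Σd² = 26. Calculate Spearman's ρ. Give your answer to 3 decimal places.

ρ = 1 − 6Σd² / [n(n²−1)] = 1 − 6×26 / (5×24)
  = 1 − 156/120 = 1 − 1.3000 ≈ -0.300

-0.300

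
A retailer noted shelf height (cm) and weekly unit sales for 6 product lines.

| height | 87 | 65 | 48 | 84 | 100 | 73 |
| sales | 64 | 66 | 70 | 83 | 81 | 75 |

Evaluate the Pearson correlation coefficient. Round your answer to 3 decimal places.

n = 6, Σx = 457, Σy = 439, Σx² = 36483, Σy² = 32427, Σxy = 33765
nΣxy − ΣxΣy = 202590 − 200623 = 1967
nΣx² − (Σx)² = 218898 − 208849 = 10049; nΣy² − (Σy)² = 194562 − 192721 = 1841
r = 1967 / √(10049 × 1841) = 1967 / 4301.1869 ≈ 0.457

0.457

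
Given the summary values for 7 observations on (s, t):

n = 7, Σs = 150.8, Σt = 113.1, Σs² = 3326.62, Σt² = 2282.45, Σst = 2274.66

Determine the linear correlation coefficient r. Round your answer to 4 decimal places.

-0.8592

r = (nΣst − ΣsΣt) / √[(nΣs² − (Σs)²)(nΣt² − (Σt)²)]
Numerator: 7×2274.66 − 150.8×113.1 = -1132.86
Denominator: √[(23286.34 − 22740.64)(15977.15 − 12791.61)] = √[545.7 × 3185.54] = 1318.4647
r = -1132.86 / 1318.4647 ≈ -0.8592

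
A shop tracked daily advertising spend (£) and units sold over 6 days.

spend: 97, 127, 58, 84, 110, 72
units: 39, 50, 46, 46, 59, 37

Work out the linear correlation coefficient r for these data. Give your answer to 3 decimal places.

n = 6, Σx = 548, Σy = 277, Σx² = 53242, Σy² = 13103, Σxy = 25819
nΣxy − ΣxΣy = 154914 − 151796 = 3118
nΣx² − (Σx)² = 319452 − 300304 = 19148; nΣy² − (Σy)² = 78618 − 76729 = 1889
r = 3118 / √(19148 × 1889) = 3118 / 6014.1975 ≈ 0.518

0.518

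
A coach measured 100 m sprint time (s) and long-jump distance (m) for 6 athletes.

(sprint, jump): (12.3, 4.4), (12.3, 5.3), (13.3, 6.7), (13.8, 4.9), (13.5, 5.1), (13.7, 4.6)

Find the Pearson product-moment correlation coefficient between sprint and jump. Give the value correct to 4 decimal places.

0.0933

n = 6, Σx = 78.9, Σy = 31, Σx² = 1039.85, Σy² = 163.52, Σxy = 407.91
nΣxy − ΣxΣy = 2447.46 − 2445.9 = 1.56
nΣx² − (Σx)² = 6239.1 − 6225.21 = 13.89; nΣy² − (Σy)² = 981.12 − 961 = 20.12
r = 1.56 / √(13.89 × 20.12) = 1.56 / 16.7173 ≈ 0.0933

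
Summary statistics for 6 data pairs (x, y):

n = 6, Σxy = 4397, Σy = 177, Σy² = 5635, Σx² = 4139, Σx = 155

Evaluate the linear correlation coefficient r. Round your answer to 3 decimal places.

r = (nΣxy − ΣxΣy) / √[(nΣx² − (Σx)²)(nΣy² − (Σy)²)]
Numerator: 6×4397 − 155×177 = -1053
Denominator: √[(24834 − 24025)(33810 − 31329)] = √[809 × 2481] = 1416.7318
r = -1053 / 1416.7318 ≈ -0.743

-0.743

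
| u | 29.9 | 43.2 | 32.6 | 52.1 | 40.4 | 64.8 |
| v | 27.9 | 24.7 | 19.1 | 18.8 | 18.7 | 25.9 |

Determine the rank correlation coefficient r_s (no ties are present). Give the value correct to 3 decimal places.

-0.143

Rank u: 1, 4, 2, 5, 3, 6
Rank v: 6, 4, 3, 2, 1, 5
d = rank(u) − rank(v): -5, 0, -1, 3, 2, 1; Σd² = 40
ρ = 1 − 6Σd² / [n(n²−1)] = 1 − 6×40 / (6×35) = 1 − 240/210 ≈ -0.143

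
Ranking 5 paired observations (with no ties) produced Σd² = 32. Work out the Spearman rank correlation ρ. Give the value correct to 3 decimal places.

-0.600

ρ = 1 − 6Σd² / [n(n²−1)] = 1 − 6×32 / (5×24)
  = 1 − 192/120 = 1 − 1.6000 ≈ -0.600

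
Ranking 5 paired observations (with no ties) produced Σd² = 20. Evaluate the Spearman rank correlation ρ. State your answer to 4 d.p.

0.0000

ρ = 1 − 6Σd² / [n(n²−1)] = 1 − 6×20 / (5×24)
  = 1 − 120/120 = 1 − 1.00000 ≈ 0.0000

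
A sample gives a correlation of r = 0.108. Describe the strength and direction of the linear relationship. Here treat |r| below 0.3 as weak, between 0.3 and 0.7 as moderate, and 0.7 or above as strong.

r = 0.108 > 0 so the relationship is positive.
|r| = 0.108, which falls in the weak range.

weak positive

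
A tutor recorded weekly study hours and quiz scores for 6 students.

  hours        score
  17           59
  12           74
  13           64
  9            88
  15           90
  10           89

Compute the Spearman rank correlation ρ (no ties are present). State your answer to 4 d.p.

Rank hours: 6, 3, 4, 1, 5, 2
Rank score: 1, 3, 2, 4, 6, 5
d = rank(hours) − rank(score): 5, 0, 2, -3, -1, -3; Σd² = 48
ρ = 1 − 6Σd² / [n(n²−1)] = 1 − 6×48 / (6×35) = 1 − 288/210 ≈ -0.3714

-0.3714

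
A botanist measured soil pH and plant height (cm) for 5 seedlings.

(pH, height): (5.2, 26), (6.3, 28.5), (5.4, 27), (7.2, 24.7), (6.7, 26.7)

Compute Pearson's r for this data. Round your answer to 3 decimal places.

n = 5, Σx = 30.8, Σy = 132.9, Σx² = 192.62, Σy² = 3540.23, Σxy = 817.28
nΣxy − ΣxΣy = 4086.4 − 4093.32 = -6.92
nΣx² − (Σx)² = 963.1 − 948.64 = 14.46; nΣy² − (Σy)² = 17701.15 − 17662.41 = 38.74
r = -6.92 / √(14.46 × 38.74) = -6.92 / 23.6681 ≈ -0.292

-0.292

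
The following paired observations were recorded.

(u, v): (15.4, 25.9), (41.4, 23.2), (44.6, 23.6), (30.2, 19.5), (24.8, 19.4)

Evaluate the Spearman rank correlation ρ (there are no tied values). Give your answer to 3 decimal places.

Rank u: 1, 4, 5, 3, 2
Rank v: 5, 3, 4, 2, 1
d = rank(u) − rank(v): -4, 1, 1, 1, 1; Σd² = 20
ρ = 1 − 6Σd² / [n(n²−1)] = 1 − 6×20 / (5×24) = 1 − 120/120 ≈ 0.000

0.000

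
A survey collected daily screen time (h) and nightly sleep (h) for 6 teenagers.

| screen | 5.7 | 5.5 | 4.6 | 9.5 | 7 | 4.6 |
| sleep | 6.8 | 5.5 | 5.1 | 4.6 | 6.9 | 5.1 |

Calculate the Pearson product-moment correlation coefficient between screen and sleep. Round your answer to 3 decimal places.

-0.131

n = 6, Σx = 36.9, Σy = 34, Σx² = 244.31, Σy² = 197.28, Σxy = 207.93
nΣxy − ΣxΣy = 1247.58 − 1254.6 = -7.02
nΣx² − (Σx)² = 1465.86 − 1361.61 = 104.25; nΣy² − (Σy)² = 1183.68 − 1156 = 27.68
r = -7.02 / √(104.25 × 27.68) = -7.02 / 53.7182 ≈ -0.131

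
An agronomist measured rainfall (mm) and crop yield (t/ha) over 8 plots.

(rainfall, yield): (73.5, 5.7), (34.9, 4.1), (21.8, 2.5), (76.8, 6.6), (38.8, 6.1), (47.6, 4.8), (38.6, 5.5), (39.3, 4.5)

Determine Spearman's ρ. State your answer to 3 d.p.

Rank rainfall: 7, 2, 1, 8, 4, 6, 3, 5
Rank yield: 6, 2, 1, 8, 7, 4, 5, 3
d = rank(rainfall) − rank(yield): 1, 0, 0, 0, -3, 2, -2, 2; Σd² = 22
ρ = 1 − 6Σd² / [n(n²−1)] = 1 − 6×22 / (8×63) = 1 − 132/504 ≈ 0.738

0.738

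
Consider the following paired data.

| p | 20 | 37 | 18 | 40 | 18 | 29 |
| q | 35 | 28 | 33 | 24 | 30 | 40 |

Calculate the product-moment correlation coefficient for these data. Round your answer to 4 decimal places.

-0.5073

n = 6, Σp = 162, Σq = 190, Σp² = 4858, Σq² = 6174, Σpq = 4990
nΣpq − ΣpΣq = 29940 − 30780 = -840
nΣp² − (Σp)² = 29148 − 26244 = 2904; nΣq² − (Σq)² = 37044 − 36100 = 944
r = -840 / √(2904 × 944) = -840 / 1655.7101 ≈ -0.5073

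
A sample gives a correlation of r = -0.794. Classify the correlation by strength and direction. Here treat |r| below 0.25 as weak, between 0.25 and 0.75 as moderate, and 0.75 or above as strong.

r = -0.794 < 0 so the relationship is negative.
|r| = 0.794, which falls in the strong range.

strong negative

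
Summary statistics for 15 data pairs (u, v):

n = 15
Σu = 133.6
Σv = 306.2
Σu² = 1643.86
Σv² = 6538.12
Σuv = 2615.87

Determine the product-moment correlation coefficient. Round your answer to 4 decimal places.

r = (nΣuv − ΣuΣv) / √[(nΣu² − (Σu)²)(nΣv² − (Σv)²)]
Numerator: 15×2615.87 − 133.6×306.2 = -1670.27
Denominator: √[(24657.9 − 17848.96)(98071.8 − 93758.44)] = √[6808.94 × 4313.36] = 5419.3551
r = -1670.27 / 5419.3551 ≈ -0.3082

-0.3082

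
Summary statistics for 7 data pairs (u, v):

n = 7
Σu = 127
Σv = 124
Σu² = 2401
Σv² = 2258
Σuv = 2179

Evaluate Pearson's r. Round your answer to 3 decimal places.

r = (nΣuv − ΣuΣv) / √[(nΣu² − (Σu)²)(nΣv² − (Σv)²)]
Numerator: 7×2179 − 127×124 = -495
Denominator: √[(16807 − 16129)(15806 − 15376)] = √[678 × 430] = 539.9444
r = -495 / 539.9444 ≈ -0.917

-0.917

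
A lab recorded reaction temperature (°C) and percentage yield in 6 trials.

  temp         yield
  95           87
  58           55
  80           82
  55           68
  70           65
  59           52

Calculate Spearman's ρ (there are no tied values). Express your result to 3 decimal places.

0.600

Rank temp: 6, 2, 5, 1, 4, 3
Rank yield: 6, 2, 5, 4, 3, 1
d = rank(temp) − rank(yield): 0, 0, 0, -3, 1, 2; Σd² = 14
ρ = 1 − 6Σd² / [n(n²−1)] = 1 − 6×14 / (6×35) = 1 − 84/210 ≈ 0.600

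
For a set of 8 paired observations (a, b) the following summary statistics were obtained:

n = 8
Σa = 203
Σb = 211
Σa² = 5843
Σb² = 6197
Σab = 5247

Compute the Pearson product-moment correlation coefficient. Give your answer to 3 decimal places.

-0.162

r = (nΣab − ΣaΣb) / √[(nΣa² − (Σa)²)(nΣb² − (Σb)²)]
Numerator: 8×5247 − 203×211 = -857
Denominator: √[(46744 − 41209)(49576 − 44521)] = √[5535 × 5055] = 5289.5581
r = -857 / 5289.5581 ≈ -0.162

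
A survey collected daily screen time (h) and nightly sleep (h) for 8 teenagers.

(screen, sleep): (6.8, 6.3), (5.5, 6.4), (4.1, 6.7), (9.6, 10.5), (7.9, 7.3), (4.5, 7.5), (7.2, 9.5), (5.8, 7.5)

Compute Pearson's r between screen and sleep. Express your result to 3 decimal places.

0.684

n = 8, Σx = 51.4, Σy = 61.7, Σx² = 353.6, Σy² = 491.83, Σxy = 409.63
nΣxy − ΣxΣy = 3277.04 − 3171.38 = 105.66
nΣx² − (Σx)² = 2828.8 − 2641.96 = 186.84; nΣy² − (Σy)² = 3934.64 − 3806.89 = 127.75
r = 105.66 / √(186.84 × 127.75) = 105.66 / 154.4953 ≈ 0.684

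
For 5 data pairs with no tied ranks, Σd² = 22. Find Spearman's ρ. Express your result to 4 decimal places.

ρ = 1 − 6Σd² / [n(n²−1)] = 1 − 6×22 / (5×24)
  = 1 − 132/120 = 1 − 1.10000 ≈ -0.1000

-0.1000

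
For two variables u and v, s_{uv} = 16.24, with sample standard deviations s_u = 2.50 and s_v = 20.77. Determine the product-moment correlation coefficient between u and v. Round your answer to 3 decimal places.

r = Cov(u,v) / (s_u · s_v) = 16.24 / (2.50 × 20.77)
  = 16.24 / 51.9250 ≈ 0.313

0.313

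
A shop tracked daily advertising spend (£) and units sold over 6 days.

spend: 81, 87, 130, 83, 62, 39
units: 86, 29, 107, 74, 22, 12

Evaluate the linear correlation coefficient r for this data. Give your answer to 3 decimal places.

0.824

n = 6, Σx = 482, Σy = 330, Σx² = 43284, Σy² = 25790, Σxy = 31373
nΣxy − ΣxΣy = 188238 − 159060 = 29178
nΣx² − (Σx)² = 259704 − 232324 = 27380; nΣy² − (Σy)² = 154740 − 108900 = 45840
r = 29178 / √(27380 × 45840) = 29178 / 35427.3792 ≈ 0.824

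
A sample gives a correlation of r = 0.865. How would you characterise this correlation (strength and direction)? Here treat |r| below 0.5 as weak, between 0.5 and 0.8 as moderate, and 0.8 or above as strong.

strong positive

r = 0.865 > 0 so the relationship is positive.
|r| = 0.865, which falls in the strong range.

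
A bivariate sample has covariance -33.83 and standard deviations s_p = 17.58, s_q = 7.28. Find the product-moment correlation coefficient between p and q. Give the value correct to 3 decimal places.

r = Cov(p,q) / (s_p · s_q) = -33.83 / (17.58 × 7.28)
  = -33.83 / 127.9824 ≈ -0.264

-0.264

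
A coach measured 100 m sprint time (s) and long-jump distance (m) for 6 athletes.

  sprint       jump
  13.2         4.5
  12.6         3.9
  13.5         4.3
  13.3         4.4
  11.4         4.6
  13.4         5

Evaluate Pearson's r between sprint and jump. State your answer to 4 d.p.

0.0829

n = 6, Σx = 77.4, Σy = 26.7, Σx² = 1001.66, Σy² = 119.47, Σxy = 344.55
nΣxy − ΣxΣy = 2067.3 − 2066.58 = 0.72
nΣx² − (Σx)² = 6009.96 − 5990.76 = 19.2; nΣy² − (Σy)² = 716.82 − 712.89 = 3.93
r = 0.72 / √(19.2 × 3.93) = 0.72 / 8.6865 ≈ 0.0829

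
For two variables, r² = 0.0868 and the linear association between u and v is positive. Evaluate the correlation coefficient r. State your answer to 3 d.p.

0.295

|r| = √0.0868 = 0.295
The association is positive, so r = 0.295.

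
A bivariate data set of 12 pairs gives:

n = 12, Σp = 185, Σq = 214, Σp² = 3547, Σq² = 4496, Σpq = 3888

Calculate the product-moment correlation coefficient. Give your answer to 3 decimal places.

0.857

r = (nΣpq − ΣpΣq) / √[(nΣp² − (Σp)²)(nΣq² − (Σq)²)]
Numerator: 12×3888 − 185×214 = 7066
Denominator: √[(42564 − 34225)(53952 − 45796)] = √[8339 × 8156] = 8246.9924
r = 7066 / 8246.9924 ≈ 0.857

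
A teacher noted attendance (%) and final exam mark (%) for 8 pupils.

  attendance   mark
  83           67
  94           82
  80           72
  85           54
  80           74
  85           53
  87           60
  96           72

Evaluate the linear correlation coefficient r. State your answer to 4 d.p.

n = 8, Σx = 690, Σy = 534, Σx² = 59760, Σy² = 36382, Σxy = 46176
nΣxy − ΣxΣy = 369408 − 368460 = 948
nΣx² − (Σx)² = 478080 − 476100 = 1980; nΣy² − (Σy)² = 291056 − 285156 = 5900
r = 948 / √(1980 × 5900) = 948 / 3417.8941 ≈ 0.2774

0.2774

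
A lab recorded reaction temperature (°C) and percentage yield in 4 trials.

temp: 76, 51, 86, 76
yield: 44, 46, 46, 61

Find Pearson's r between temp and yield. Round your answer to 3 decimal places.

n = 4, Σx = 289, Σy = 197, Σx² = 21549, Σy² = 9889, Σxy = 14282
nΣxy − ΣxΣy = 57128 − 56933 = 195
nΣx² − (Σx)² = 86196 − 83521 = 2675; nΣy² − (Σy)² = 39556 − 38809 = 747
r = 195 / √(2675 × 747) = 195 / 1413.5859 ≈ 0.138

0.138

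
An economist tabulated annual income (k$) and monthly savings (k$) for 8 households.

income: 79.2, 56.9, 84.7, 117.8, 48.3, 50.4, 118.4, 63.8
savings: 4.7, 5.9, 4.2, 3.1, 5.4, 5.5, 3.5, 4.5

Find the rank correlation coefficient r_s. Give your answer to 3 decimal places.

-0.857

Rank income: 5, 3, 6, 7, 1, 2, 8, 4
Rank savings: 5, 8, 3, 1, 6, 7, 2, 4
d = rank(income) − rank(savings): 0, -5, 3, 6, -5, -5, 6, 0; Σd² = 156
ρ = 1 − 6Σd² / [n(n²−1)] = 1 − 6×156 / (8×63) = 1 − 936/504 ≈ -0.857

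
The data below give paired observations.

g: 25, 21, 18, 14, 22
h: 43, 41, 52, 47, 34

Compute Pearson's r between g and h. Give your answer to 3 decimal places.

-0.551

n = 5, Σg = 100, Σh = 217, Σg² = 2070, Σh² = 9599, Σgh = 4278
nΣgh − ΣgΣh = 21390 − 21700 = -310
nΣg² − (Σg)² = 10350 − 10000 = 350; nΣh² − (Σh)² = 47995 − 47089 = 906
r = -310 / √(350 × 906) = -310 / 563.1163 ≈ -0.551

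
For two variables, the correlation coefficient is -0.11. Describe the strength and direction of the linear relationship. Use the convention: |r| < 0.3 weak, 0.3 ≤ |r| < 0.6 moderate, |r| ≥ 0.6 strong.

r = -0.11 < 0 so the relationship is negative.
|r| = 0.11, which falls in the weak range.

weak negative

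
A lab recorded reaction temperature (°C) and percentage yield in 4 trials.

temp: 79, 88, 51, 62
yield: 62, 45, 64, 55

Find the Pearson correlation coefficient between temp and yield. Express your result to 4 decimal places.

n = 4, Σx = 280, Σy = 226, Σx² = 20430, Σy² = 12990, Σxy = 15532
nΣxy − ΣxΣy = 62128 − 63280 = -1152
nΣx² − (Σx)² = 81720 − 78400 = 3320; nΣy² − (Σy)² = 51960 − 51076 = 884
r = -1152 / √(3320 × 884) = -1152 / 1713.1491 ≈ -0.6724

-0.6724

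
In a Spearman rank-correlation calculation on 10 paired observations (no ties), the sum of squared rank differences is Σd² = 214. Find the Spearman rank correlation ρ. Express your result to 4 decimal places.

-0.2970

ρ = 1 − 6Σd² / [n(n²−1)] = 1 − 6×214 / (10×99)
  = 1 − 1284/990 = 1 − 1.29697 ≈ -0.2970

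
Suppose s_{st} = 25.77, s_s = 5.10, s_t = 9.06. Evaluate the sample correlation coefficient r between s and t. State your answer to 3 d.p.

r = Cov(s,t) / (s_s · s_t) = 25.77 / (5.10 × 9.06)
  = 25.77 / 46.2060 ≈ 0.558

0.558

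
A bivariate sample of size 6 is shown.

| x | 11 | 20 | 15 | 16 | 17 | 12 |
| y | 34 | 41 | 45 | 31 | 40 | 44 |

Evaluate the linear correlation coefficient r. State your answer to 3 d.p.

0.096

n = 6, Σx = 91, Σy = 235, Σx² = 1435, Σy² = 9359, Σxy = 3573
nΣxy − ΣxΣy = 21438 − 21385 = 53
nΣx² − (Σx)² = 8610 − 8281 = 329; nΣy² − (Σy)² = 56154 − 55225 = 929
r = 53 / √(329 × 929) = 53 / 552.8481 ≈ 0.096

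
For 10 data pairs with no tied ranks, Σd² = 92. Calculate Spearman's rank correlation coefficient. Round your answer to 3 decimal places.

0.442

ρ = 1 − 6Σd² / [n(n²−1)] = 1 − 6×92 / (10×99)
  = 1 − 552/990 = 1 − 0.5576 ≈ 0.442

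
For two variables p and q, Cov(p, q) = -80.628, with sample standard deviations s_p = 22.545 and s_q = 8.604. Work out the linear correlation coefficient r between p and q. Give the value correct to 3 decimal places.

r = Cov(p,q) / (s_p · s_q) = -80.628 / (22.545 × 8.604)
  = -80.628 / 193.9772 ≈ -0.416

-0.416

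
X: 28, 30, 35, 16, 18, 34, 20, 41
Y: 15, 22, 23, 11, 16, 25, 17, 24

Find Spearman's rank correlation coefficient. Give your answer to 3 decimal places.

0.857

Rank X: 4, 5, 7, 1, 2, 6, 3, 8
Rank Y: 2, 5, 6, 1, 3, 8, 4, 7
d = rank(X) − rank(Y): 2, 0, 1, 0, -1, -2, -1, 1; Σd² = 12
ρ = 1 − 6Σd² / [n(n²−1)] = 1 − 6×12 / (8×63) = 1 − 72/504 ≈ 0.857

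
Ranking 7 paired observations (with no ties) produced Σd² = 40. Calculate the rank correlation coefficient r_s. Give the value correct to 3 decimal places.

ρ = 1 − 6Σd² / [n(n²−1)] = 1 − 6×40 / (7×48)
  = 1 − 240/336 = 1 − 0.7143 ≈ 0.286

0.286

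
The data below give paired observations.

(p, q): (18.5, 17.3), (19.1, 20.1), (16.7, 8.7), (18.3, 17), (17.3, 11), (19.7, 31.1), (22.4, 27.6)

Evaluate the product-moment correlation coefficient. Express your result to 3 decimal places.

n = 7, Σp = 132, Σq = 132.8, Σp² = 2509.98, Σq² = 2917.96, Σpq = 2581.56
nΣpq − ΣpΣq = 18070.92 − 17529.6 = 541.32
nΣp² − (Σp)² = 17569.86 − 17424 = 145.86; nΣq² − (Σq)² = 20425.72 − 17635.84 = 2789.88
r = 541.32 / √(145.86 × 2789.88) = 541.32 / 637.9121 ≈ 0.849

0.849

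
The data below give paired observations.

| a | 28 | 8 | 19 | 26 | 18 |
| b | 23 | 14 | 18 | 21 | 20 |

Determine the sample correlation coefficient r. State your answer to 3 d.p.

n = 5, Σa = 99, Σb = 96, Σa² = 2209, Σb² = 1890, Σab = 2004
nΣab − ΣaΣb = 10020 − 9504 = 516
nΣa² − (Σa)² = 11045 − 9801 = 1244; nΣb² − (Σb)² = 9450 − 9216 = 234
r = 516 / √(1244 × 234) = 516 / 539.5331 ≈ 0.956

0.956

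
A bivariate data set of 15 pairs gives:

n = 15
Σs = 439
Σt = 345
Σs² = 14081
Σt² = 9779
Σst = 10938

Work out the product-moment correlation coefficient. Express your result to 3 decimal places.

r = (nΣst − ΣsΣt) / √[(nΣs² − (Σs)²)(nΣt² − (Σt)²)]
Numerator: 15×10938 − 439×345 = 12615
Denominator: √[(211215 − 192721)(146685 − 119025)] = √[18494 × 27660] = 22617.3394
r = 12615 / 22617.3394 ≈ 0.558

0.558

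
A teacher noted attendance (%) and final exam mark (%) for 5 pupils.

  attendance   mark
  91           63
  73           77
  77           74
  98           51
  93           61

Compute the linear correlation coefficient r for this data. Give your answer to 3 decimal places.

-0.977

n = 5, Σx = 432, Σy = 326, Σx² = 37792, Σy² = 21696, Σxy = 27723
nΣxy − ΣxΣy = 138615 − 140832 = -2217
nΣx² − (Σx)² = 188960 − 186624 = 2336; nΣy² − (Σy)² = 108480 − 106276 = 2204
r = -2217 / √(2336 × 2204) = -2217 / 2269.0403 ≈ -0.977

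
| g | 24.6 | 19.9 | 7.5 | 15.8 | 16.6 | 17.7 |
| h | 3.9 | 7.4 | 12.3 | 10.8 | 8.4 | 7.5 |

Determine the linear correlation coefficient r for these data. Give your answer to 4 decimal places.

-0.9403

n = 6, Σg = 102.1, Σh = 50.3, Σg² = 1895.91, Σh² = 464.71, Σgh = 778.28
nΣgh − ΣgΣh = 4669.68 − 5135.63 = -465.95
nΣg² − (Σg)² = 11375.46 − 10424.41 = 951.05; nΣh² − (Σh)² = 2788.26 − 2530.09 = 258.17
r = -465.95 / √(951.05 × 258.17) = -465.95 / 495.5124 ≈ -0.9403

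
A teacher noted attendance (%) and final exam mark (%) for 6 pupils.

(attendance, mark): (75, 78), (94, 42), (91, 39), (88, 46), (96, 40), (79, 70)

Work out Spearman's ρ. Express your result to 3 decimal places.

-0.829

Rank attendance: 1, 5, 4, 3, 6, 2
Rank mark: 6, 3, 1, 4, 2, 5
d = rank(attendance) − rank(mark): -5, 2, 3, -1, 4, -3; Σd² = 64
ρ = 1 − 6Σd² / [n(n²−1)] = 1 − 6×64 / (6×35) = 1 − 384/210 ≈ -0.829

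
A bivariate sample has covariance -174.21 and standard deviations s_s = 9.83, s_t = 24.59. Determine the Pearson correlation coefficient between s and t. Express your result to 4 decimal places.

-0.7207

r = Cov(s,t) / (s_s · s_t) = -174.21 / (9.83 × 24.59)
  = -174.21 / 241.7197 ≈ -0.7207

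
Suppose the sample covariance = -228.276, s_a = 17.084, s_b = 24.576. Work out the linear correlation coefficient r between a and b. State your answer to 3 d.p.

r = Cov(a,b) / (s_a · s_b) = -228.276 / (17.084 × 24.576)
  = -228.276 / 419.8564 ≈ -0.544

-0.544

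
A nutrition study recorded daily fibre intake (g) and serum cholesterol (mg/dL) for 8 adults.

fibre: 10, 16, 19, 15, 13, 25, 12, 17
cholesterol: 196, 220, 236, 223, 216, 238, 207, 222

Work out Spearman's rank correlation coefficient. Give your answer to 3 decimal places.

0.929

Rank fibre: 1, 5, 7, 4, 3, 8, 2, 6
Rank cholesterol: 1, 4, 7, 6, 3, 8, 2, 5
d = rank(fibre) − rank(cholesterol): 0, 1, 0, -2, 0, 0, 0, 1; Σd² = 6
ρ = 1 − 6Σd² / [n(n²−1)] = 1 − 6×6 / (8×63) = 1 − 36/504 ≈ 0.929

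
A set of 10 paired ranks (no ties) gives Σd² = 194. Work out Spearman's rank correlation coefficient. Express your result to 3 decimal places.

-0.176

ρ = 1 − 6Σd² / [n(n²−1)] = 1 − 6×194 / (10×99)
  = 1 − 1164/990 = 1 − 1.1758 ≈ -0.176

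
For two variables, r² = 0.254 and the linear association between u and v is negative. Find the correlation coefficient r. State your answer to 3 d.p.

-0.504

|r| = √0.254 = 0.504
The association is negative, so r = −0.504.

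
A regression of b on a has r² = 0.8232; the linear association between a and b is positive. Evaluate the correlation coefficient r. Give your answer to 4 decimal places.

|r| = √0.8232 = 0.9073
The association is positive, so r = 0.9073.

0.9073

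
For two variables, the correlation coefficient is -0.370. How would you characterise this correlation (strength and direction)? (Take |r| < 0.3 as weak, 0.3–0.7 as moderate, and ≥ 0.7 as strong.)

r = -0.370 < 0 so the relationship is negative.
|r| = 0.370, which falls in the moderate range.

moderate negative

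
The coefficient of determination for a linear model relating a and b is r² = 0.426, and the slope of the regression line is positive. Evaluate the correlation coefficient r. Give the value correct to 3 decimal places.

|r| = √0.426 = 0.653
The association is positive, so r = 0.653.

0.653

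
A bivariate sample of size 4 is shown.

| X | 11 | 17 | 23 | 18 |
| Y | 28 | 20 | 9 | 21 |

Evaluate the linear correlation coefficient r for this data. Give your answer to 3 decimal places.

-0.970

n = 4, ΣX = 69, ΣY = 78, ΣX² = 1263, ΣY² = 1706, ΣXY = 1233
nΣXY − ΣXΣY = 4932 − 5382 = -450
nΣX² − (ΣX)² = 5052 − 4761 = 291; nΣY² − (ΣY)² = 6824 − 6084 = 740
r = -450 / √(291 × 740) = -450 / 464.0474 ≈ -0.970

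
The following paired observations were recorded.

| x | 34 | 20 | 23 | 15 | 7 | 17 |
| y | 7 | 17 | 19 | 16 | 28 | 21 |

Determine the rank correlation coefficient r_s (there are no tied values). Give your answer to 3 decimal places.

-0.600

Rank x: 6, 4, 5, 2, 1, 3
Rank y: 1, 3, 4, 2, 6, 5
d = rank(x) − rank(y): 5, 1, 1, 0, -5, -2; Σd² = 56
ρ = 1 − 6Σd² / [n(n²−1)] = 1 − 6×56 / (6×35) = 1 − 336/210 ≈ -0.600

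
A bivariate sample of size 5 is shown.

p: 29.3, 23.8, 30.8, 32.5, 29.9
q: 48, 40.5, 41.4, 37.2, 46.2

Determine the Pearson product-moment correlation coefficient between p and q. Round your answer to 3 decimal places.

n = 5, Σp = 146.3, Σq = 213.3, Σp² = 4323.83, Σq² = 9176.49, Σpq = 6235.8
nΣpq − ΣpΣq = 31179 − 31205.79 = -26.79
nΣp² − (Σp)² = 21619.15 − 21403.69 = 215.46; nΣq² − (Σq)² = 45882.45 − 45496.89 = 385.56
r = -26.79 / √(215.46 × 385.56) = -26.79 / 288.2235 ≈ -0.093

-0.093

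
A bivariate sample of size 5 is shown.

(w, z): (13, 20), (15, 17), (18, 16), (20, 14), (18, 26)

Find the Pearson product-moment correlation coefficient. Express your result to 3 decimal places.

n = 5, Σw = 84, Σz = 93, Σw² = 1442, Σz² = 1817, Σwz = 1551
nΣwz − ΣwΣz = 7755 − 7812 = -57
nΣw² − (Σw)² = 7210 − 7056 = 154; nΣz² − (Σz)² = 9085 − 8649 = 436
r = -57 / √(154 × 436) = -57 / 259.1216 ≈ -0.220

-0.220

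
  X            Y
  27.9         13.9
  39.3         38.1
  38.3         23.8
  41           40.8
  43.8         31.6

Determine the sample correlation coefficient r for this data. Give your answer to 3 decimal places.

n = 5, ΣX = 190.3, ΣY = 148.2, ΣX² = 7389.23, ΣY² = 4874.46, ΣXY = 5853.56
nΣXY − ΣXΣY = 29267.8 − 28202.46 = 1065.34
nΣX² − (ΣX)² = 36946.15 − 36214.09 = 732.06; nΣY² − (ΣY)² = 24372.3 − 21963.24 = 2409.06
r = 1065.34 / √(732.06 × 2409.06) = 1065.34 / 1327.9972 ≈ 0.802

0.802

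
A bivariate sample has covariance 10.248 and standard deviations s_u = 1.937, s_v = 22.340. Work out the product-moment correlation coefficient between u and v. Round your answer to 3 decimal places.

0.237

r = Cov(u,v) / (s_u · s_v) = 10.248 / (1.937 × 22.340)
  = 10.248 / 43.2726 ≈ 0.237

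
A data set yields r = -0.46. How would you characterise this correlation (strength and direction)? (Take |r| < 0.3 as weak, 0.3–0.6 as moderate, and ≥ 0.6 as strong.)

moderate negative

r = -0.46 < 0 so the relationship is negative.
|r| = 0.46, which falls in the moderate range.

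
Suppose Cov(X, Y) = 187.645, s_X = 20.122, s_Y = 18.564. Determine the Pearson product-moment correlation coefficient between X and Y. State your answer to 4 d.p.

r = Cov(X,Y) / (s_X · s_Y) = 187.645 / (20.122 × 18.564)
  = 187.645 / 373.5448 ≈ 0.5023

0.5023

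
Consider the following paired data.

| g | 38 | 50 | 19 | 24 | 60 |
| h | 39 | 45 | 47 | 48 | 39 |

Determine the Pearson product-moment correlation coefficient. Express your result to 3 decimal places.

n = 5, Σg = 191, Σh = 218, Σg² = 8481, Σh² = 9580, Σgh = 8117
nΣgh − ΣgΣh = 40585 − 41638 = -1053
nΣg² − (Σg)² = 42405 − 36481 = 5924; nΣh² − (Σh)² = 47900 − 47524 = 376
r = -1053 / √(5924 × 376) = -1053 / 1492.4557 ≈ -0.706

-0.706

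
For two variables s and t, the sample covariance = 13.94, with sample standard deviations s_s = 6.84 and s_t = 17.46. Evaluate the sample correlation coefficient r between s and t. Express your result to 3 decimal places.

0.117

r = Cov(s,t) / (s_s · s_t) = 13.94 / (6.84 × 17.46)
  = 13.94 / 119.4264 ≈ 0.117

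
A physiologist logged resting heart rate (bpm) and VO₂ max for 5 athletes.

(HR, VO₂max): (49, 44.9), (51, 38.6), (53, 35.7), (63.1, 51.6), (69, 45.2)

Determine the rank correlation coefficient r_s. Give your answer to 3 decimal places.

Rank HR: 1, 2, 3, 4, 5
Rank VO₂max: 3, 2, 1, 5, 4
d = rank(HR) − rank(VO₂max): -2, 0, 2, -1, 1; Σd² = 10
ρ = 1 − 6Σd² / [n(n²−1)] = 1 − 6×10 / (5×24) = 1 − 60/120 ≈ 0.500

0.500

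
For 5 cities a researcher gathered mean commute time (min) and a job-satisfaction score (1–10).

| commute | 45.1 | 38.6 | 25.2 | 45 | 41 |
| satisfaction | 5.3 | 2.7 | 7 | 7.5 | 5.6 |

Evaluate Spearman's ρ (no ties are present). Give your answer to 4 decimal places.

0.0000

Rank commute: 5, 2, 1, 4, 3
Rank satisfaction: 2, 1, 4, 5, 3
d = rank(commute) − rank(satisfaction): 3, 1, -3, -1, 0; Σd² = 20
ρ = 1 − 6Σd² / [n(n²−1)] = 1 − 6×20 / (5×24) = 1 − 120/120 ≈ 0.0000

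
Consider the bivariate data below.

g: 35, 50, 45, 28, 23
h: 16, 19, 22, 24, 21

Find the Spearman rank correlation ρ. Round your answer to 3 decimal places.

Rank g: 3, 5, 4, 2, 1
Rank h: 1, 2, 4, 5, 3
d = rank(g) − rank(h): 2, 3, 0, -3, -2; Σd² = 26
ρ = 1 − 6Σd² / [n(n²−1)] = 1 − 6×26 / (5×24) = 1 − 156/120 ≈ -0.300

-0.300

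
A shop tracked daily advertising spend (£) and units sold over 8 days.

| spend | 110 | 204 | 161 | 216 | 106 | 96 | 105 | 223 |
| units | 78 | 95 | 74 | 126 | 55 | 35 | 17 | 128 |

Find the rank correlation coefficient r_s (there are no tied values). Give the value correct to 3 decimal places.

Rank spend: 4, 6, 5, 7, 3, 1, 2, 8
Rank units: 5, 6, 4, 7, 3, 2, 1, 8
d = rank(spend) − rank(units): -1, 0, 1, 0, 0, -1, 1, 0; Σd² = 4
ρ = 1 − 6Σd² / [n(n²−1)] = 1 − 6×4 / (8×63) = 1 − 24/504 ≈ 0.952

0.952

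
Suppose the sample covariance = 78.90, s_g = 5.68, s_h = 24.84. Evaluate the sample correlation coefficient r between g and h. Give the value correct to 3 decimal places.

r = Cov(g,h) / (s_g · s_h) = 78.90 / (5.68 × 24.84)
  = 78.90 / 141.0912 ≈ 0.559

0.559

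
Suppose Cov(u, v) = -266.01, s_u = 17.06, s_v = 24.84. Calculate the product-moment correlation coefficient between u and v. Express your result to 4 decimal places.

-0.6277

r = Cov(u,v) / (s_u · s_v) = -266.01 / (17.06 × 24.84)
  = -266.01 / 423.7704 ≈ -0.6277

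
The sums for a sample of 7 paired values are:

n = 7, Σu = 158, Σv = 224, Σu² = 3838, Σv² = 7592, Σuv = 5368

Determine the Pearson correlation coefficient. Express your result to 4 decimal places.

0.9192

r = (nΣuv − ΣuΣv) / √[(nΣu² − (Σu)²)(nΣv² − (Σv)²)]
Numerator: 7×5368 − 158×224 = 2184
Denominator: √[(26866 − 24964)(53144 − 50176)] = √[1902 × 2968] = 2375.9495
r = 2184 / 2375.9495 ≈ 0.9192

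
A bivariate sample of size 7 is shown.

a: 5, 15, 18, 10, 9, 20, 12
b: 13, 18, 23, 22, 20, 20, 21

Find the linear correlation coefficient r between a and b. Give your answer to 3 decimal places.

0.564

n = 7, Σa = 89, Σb = 137, Σa² = 1299, Σb² = 2747, Σab = 1801
nΣab − ΣaΣb = 12607 − 12193 = 414
nΣa² − (Σa)² = 9093 − 7921 = 1172; nΣb² − (Σb)² = 19229 − 18769 = 460
r = 414 / √(1172 × 460) = 414 / 734.2479 ≈ 0.564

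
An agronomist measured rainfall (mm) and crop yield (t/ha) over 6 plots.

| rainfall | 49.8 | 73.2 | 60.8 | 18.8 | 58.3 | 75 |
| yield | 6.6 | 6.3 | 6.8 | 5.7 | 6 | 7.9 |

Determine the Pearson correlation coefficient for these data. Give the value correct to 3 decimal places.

0.664

n = 6, Σx = 335.9, Σy = 39.3, Σx² = 20912.25, Σy² = 260.39, Σxy = 2252.74
nΣxy − ΣxΣy = 13516.44 − 13200.87 = 315.57
nΣx² − (Σx)² = 125473.5 − 112828.81 = 12644.69; nΣy² − (Σy)² = 1562.34 − 1544.49 = 17.85
r = 315.57 / √(12644.69 × 17.85) = 315.57 / 475.0871 ≈ 0.664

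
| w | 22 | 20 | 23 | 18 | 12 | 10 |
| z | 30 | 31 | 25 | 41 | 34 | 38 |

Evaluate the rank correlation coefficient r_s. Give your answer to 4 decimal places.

-0.8286

Rank w: 5, 4, 6, 3, 2, 1
Rank z: 2, 3, 1, 6, 4, 5
d = rank(w) − rank(z): 3, 1, 5, -3, -2, -4; Σd² = 64
ρ = 1 − 6Σd² / [n(n²−1)] = 1 − 6×64 / (6×35) = 1 − 384/210 ≈ -0.8286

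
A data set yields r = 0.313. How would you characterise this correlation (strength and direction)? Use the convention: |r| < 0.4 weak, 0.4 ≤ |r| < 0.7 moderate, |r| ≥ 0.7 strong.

weak positive

r = 0.313 > 0 so the relationship is positive.
|r| = 0.313, which falls in the weak range.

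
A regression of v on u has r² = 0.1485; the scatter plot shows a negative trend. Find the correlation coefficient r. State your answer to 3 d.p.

-0.385

|r| = √0.1485 = 0.385
The association is negative, so r = −0.385.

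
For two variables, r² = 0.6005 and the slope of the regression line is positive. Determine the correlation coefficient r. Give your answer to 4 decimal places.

0.7749

|r| = √0.6005 = 0.7749
The association is positive, so r = 0.7749.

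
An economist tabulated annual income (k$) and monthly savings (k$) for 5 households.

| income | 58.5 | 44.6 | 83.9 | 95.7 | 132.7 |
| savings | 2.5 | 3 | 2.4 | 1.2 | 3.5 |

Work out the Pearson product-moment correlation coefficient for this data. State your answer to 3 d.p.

0.118

n = 5, Σx = 415.4, Σy = 12.6, Σx² = 39218.4, Σy² = 34.7, Σxy = 1060.7
nΣxy − ΣxΣy = 5303.5 − 5234.04 = 69.46
nΣx² − (Σx)² = 196092 − 172557.16 = 23534.84; nΣy² − (Σy)² = 173.5 − 158.76 = 14.74
r = 69.46 / √(23534.84 × 14.74) = 69.46 / 588.9852 ≈ 0.118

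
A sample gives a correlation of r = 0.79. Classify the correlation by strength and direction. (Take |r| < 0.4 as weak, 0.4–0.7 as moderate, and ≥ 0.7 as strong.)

r = 0.79 > 0 so the relationship is positive.
|r| = 0.79, which falls in the strong range.

strong positive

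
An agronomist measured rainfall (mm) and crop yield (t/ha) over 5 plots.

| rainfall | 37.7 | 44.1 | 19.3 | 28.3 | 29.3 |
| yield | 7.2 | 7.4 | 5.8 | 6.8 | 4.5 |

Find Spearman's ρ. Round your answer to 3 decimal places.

Rank rainfall: 4, 5, 1, 2, 3
Rank yield: 4, 5, 2, 3, 1
d = rank(rainfall) − rank(yield): 0, 0, -1, -1, 2; Σd² = 6
ρ = 1 − 6Σd² / [n(n²−1)] = 1 − 6×6 / (5×24) = 1 − 36/120 ≈ 0.700

0.700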